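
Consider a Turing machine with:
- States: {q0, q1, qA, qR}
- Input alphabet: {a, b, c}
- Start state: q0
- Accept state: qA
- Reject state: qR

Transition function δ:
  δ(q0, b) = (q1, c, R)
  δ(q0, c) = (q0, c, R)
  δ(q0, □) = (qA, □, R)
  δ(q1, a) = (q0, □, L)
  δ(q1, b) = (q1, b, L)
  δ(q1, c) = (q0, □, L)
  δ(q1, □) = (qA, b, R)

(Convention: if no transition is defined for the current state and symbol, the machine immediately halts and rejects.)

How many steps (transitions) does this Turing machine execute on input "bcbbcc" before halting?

Execution trace:
Initial: [q0]bcbbcc
Step 1: δ(q0, b) = (q1, c, R) → c[q1]cbbcc
Step 2: δ(q1, c) = (q0, □, L) → [q0]c□bbcc
Step 3: δ(q0, c) = (q0, c, R) → c[q0]□bbcc
Step 4: δ(q0, □) = (qA, □, R) → c□[qA]bbcc

The machine reaches the accept state qA and halts.

The machine executed 4 steps before halting.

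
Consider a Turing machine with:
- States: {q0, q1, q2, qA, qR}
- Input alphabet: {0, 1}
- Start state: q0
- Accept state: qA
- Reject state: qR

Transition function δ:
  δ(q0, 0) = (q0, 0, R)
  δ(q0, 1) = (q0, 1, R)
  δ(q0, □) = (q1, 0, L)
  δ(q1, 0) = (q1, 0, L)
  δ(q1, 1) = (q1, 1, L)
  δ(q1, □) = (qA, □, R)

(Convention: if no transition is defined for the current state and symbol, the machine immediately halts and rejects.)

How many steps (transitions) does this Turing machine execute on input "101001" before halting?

Execution trace:
Initial: [q0]101001
Step 1: δ(q0, 1) = (q0, 1, R) → 1[q0]01001
Step 2: δ(q0, 0) = (q0, 0, R) → 10[q0]1001
Step 3: δ(q0, 1) = (q0, 1, R) → 101[q0]001
Step 4: δ(q0, 0) = (q0, 0, R) → 1010[q0]01
Step 5: δ(q0, 0) = (q0, 0, R) → 10100[q0]1
Step 6: δ(q0, 1) = (q0, 1, R) → 101001[q0]□
Step 7: δ(q0, □) = (q1, 0, L) → 10100[q1]10
Step 8: δ(q1, 1) = (q1, 1, L) → 1010[q1]010
Step 9: δ(q1, 0) = (q1, 0, L) → 101[q1]0010
Step 10: δ(q1, 0) = (q1, 0, L) → 10[q1]10010
Step 11: δ(q1, 1) = (q1, 1, L) → 1[q1]010010
Step 12: δ(q1, 0) = (q1, 0, L) → [q1]1010010
Step 13: δ(q1, 1) = (q1, 1, L) → [q1]□1010010
Step 14: δ(q1, □) = (qA, □, R) → □[qA]1010010

The machine reaches the accept state qA and halts.

The machine executed 14 steps before halting.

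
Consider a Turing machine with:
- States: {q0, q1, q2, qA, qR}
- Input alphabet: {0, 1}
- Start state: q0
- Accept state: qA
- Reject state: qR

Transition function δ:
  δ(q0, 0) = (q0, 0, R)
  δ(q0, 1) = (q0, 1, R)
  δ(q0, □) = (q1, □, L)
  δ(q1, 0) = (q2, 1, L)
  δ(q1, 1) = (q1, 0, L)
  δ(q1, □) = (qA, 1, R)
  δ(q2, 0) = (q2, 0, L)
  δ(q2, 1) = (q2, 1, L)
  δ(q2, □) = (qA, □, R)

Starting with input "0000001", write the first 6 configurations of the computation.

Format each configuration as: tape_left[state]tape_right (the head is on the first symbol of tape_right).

Transitions applied:
Step 1: δ(q0, 0) = (q0, 0, R)
Step 2: δ(q0, 0) = (q0, 0, R)
Step 3: δ(q0, 0) = (q0, 0, R)
Step 4: δ(q0, 0) = (q0, 0, R)
Step 5: δ(q0, 0) = (q0, 0, R)

The first 6 configurations are:
[q0]0000001 ⊢ 0[q0]000001 ⊢ 00[q0]00001 ⊢ 000[q0]0001 ⊢ 0000[q0]001 ⊢ 00000[q0]01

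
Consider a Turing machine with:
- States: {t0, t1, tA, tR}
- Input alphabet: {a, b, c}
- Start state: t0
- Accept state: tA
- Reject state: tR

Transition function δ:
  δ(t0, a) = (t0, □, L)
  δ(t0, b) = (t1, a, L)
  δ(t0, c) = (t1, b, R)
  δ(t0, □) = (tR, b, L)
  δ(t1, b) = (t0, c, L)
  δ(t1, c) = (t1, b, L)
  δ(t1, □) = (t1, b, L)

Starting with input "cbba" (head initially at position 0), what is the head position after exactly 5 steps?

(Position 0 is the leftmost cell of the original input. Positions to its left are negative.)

Execution trace (head position shown):
Step 0: [t0]cbba  (head at position 0)
Step 1: move right → b[t1]bba  (head at position 1)
Step 2: move left → [t0]bcba  (head at position 0)
Step 3: move left → [t1]□acba  (head at position -1)
Step 4: move left → [t1]□bacba  (head at position -2)
Step 5: move left → [t1]□bbacba  (head at position -3)

After 5 steps, the head is at position -3.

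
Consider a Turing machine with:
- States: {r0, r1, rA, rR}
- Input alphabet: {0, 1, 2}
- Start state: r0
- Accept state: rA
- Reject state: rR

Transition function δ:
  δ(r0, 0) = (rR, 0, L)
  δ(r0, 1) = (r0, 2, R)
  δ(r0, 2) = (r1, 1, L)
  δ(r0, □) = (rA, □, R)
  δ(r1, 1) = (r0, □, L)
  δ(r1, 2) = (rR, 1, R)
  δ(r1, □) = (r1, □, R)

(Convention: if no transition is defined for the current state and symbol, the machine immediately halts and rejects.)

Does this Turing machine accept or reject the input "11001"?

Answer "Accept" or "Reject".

Execution trace:
Initial: [r0]11001
Step 1: δ(r0, 1) = (r0, 2, R) → 2[r0]1001
Step 2: δ(r0, 1) = (r0, 2, R) → 22[r0]001
Step 3: δ(r0, 0) = (rR, 0, L) → 2[rR]2001

The machine reaches the reject state rR and halts.

Answer: Reject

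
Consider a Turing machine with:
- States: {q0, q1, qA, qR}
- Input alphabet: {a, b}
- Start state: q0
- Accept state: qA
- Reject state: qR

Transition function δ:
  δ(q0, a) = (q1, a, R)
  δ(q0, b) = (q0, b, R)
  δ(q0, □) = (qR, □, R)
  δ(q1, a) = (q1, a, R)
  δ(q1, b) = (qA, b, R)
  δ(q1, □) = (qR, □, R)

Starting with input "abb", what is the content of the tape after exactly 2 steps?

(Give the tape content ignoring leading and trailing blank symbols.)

Execution trace:
Initial: [q0]abb
Step 1: δ(q0, a) = (q1, a, R) → a[q1]bb
Step 2: δ(q1, b) = (qA, b, R) → ab[qA]b

The machine reaches the accept state qA and halts.

After 2 steps, the tape (ignoring leading/trailing blanks) is: abb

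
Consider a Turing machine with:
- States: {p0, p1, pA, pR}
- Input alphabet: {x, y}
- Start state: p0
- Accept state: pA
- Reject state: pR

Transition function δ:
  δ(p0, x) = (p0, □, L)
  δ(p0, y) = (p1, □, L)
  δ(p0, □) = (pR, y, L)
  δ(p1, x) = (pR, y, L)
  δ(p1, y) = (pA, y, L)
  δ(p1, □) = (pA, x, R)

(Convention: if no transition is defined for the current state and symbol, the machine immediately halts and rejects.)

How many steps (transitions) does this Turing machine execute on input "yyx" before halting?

Execution trace:
Initial: [p0]yyx
Step 1: δ(p0, y) = (p1, □, L) → [p1]□□yx
Step 2: δ(p1, □) = (pA, x, R) → x[pA]□yx

The machine reaches the accept state pA and halts.

The machine executed 2 steps before halting.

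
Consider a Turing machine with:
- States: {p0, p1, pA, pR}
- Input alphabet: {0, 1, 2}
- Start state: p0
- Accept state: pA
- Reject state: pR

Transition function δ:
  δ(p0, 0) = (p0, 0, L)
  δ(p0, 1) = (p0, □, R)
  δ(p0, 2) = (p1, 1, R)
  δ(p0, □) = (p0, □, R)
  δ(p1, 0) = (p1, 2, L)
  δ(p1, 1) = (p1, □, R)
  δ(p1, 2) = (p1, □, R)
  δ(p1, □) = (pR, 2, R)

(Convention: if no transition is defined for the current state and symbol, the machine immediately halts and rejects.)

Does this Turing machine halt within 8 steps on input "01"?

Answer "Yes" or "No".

Execution trace:
Initial: [p0]01
Step 1: δ(p0, 0) = (p0, 0, L) → [p0]□01
Step 2: δ(p0, □) = (p0, □, R) → □[p0]01
Step 3: δ(p0, 0) = (p0, 0, L) → [p0]□01
Step 4: δ(p0, □) = (p0, □, R) → □[p0]01
Step 5: δ(p0, 0) = (p0, 0, L) → [p0]□01
Step 6: δ(p0, □) = (p0, □, R) → □[p0]01
Step 7: δ(p0, 0) = (p0, 0, L) → [p0]□01
Step 8: δ(p0, □) = (p0, □, R) → □[p0]01

The machine has not reached a halting state after 8 steps.
The machine did not halt within the 8-step bound.

Answer: No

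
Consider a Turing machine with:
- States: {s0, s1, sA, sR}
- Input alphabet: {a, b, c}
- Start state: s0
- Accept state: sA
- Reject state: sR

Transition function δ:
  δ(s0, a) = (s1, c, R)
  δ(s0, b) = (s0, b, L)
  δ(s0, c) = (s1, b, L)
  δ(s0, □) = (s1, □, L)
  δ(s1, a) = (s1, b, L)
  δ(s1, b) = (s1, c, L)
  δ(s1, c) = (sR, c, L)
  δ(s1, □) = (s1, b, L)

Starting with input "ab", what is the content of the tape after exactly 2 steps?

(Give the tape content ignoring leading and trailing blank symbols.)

Execution trace:
Initial: [s0]ab
Step 1: δ(s0, a) = (s1, c, R) → c[s1]b
Step 2: δ(s1, b) = (s1, c, L) → [s1]cc

After 2 steps, the tape (ignoring leading/trailing blanks) is: cc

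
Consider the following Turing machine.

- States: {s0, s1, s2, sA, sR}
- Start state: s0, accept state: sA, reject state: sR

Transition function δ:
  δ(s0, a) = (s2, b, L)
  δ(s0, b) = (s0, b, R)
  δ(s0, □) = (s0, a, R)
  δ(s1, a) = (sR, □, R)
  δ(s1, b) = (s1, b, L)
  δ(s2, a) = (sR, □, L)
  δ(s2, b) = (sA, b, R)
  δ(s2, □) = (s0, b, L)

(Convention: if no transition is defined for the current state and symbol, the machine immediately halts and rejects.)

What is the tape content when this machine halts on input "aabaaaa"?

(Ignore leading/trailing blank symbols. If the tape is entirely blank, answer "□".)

Execution trace:
Initial: [s0]aabaaaa
Step 1: δ(s0, a) = (s2, b, L) → [s2]□babaaaa
Step 2: δ(s2, □) = (s0, b, L) → [s0]□bbabaaaa
Step 3: δ(s0, □) = (s0, a, R) → a[s0]bbabaaaa
Step 4: δ(s0, b) = (s0, b, R) → ab[s0]babaaaa
Step 5: δ(s0, b) = (s0, b, R) → abb[s0]abaaaa
Step 6: δ(s0, a) = (s2, b, L) → ab[s2]bbbaaaa
Step 7: δ(s2, b) = (sA, b, R) → abb[sA]bbaaaa

The machine reaches the accept state sA and halts.

Final tape (ignoring leading/trailing blanks): abbbbaaaa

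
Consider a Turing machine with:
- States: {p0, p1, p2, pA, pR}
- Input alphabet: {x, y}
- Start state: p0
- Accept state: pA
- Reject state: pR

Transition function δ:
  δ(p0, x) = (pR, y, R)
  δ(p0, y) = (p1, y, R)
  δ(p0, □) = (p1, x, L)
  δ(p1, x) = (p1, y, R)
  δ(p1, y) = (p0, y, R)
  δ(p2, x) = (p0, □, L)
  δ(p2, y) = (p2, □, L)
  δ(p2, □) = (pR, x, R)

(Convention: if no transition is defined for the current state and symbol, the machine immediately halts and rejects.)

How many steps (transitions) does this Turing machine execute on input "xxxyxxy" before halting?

Execution trace:
Initial: [p0]xxxyxxy
Step 1: δ(p0, x) = (pR, y, R) → y[pR]xxyxxy

The machine reaches the reject state pR and halts.

The machine executed 1 step before halting.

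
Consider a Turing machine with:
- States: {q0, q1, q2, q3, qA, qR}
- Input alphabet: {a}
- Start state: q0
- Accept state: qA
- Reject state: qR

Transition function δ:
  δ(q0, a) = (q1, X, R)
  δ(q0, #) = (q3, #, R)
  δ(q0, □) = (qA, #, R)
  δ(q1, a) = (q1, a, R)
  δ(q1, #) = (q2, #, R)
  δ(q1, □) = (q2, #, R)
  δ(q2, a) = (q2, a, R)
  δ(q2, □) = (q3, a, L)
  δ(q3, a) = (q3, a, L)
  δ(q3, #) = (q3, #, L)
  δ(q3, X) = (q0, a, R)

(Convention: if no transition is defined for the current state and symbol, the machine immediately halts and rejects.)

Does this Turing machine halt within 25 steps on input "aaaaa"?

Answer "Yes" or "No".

Execution trace:
Initial: [q0]aaaaa
Step 1: δ(q0, a) = (q1, X, R) → X[q1]aaaa
Step 2: δ(q1, a) = (q1, a, R) → Xa[q1]aaa
Step 3: δ(q1, a) = (q1, a, R) → Xaa[q1]aa
Step 4: δ(q1, a) = (q1, a, R) → Xaaa[q1]a
Step 5: δ(q1, a) = (q1, a, R) → Xaaaa[q1]□
Step 6: δ(q1, □) = (q2, #, R) → Xaaaa#[q2]□
Step 7: δ(q2, □) = (q3, a, L) → Xaaaa[q3]#a
Step 8: δ(q3, #) = (q3, #, L) → Xaaa[q3]a#a
Step 9: δ(q3, a) = (q3, a, L) → Xaa[q3]aa#a
Step 10: δ(q3, a) = (q3, a, L) → Xa[q3]aaa#a
Step 11: δ(q3, a) = (q3, a, L) → X[q3]aaaa#a
Step 12: δ(q3, a) = (q3, a, L) → [q3]Xaaaa#a
Step 13: δ(q3, X) = (q0, a, R) → a[q0]aaaa#a
Step 14: δ(q0, a) = (q1, X, R) → aX[q1]aaa#a
Step 15: δ(q1, a) = (q1, a, R) → aXa[q1]aa#a
Step 16: δ(q1, a) = (q1, a, R) → aXaa[q1]a#a
Step 17: δ(q1, a) = (q1, a, R) → aXaaa[q1]#a
Step 18: δ(q1, #) = (q2, #, R) → aXaaa#[q2]a
Step 19: δ(q2, a) = (q2, a, R) → aXaaa#a[q2]□
Step 20: δ(q2, □) = (q3, a, L) → aXaaa#[q3]aa
Step 21: δ(q3, a) = (q3, a, L) → aXaaa[q3]#aa
Step 22: δ(q3, #) = (q3, #, L) → aXaa[q3]a#aa
Step 23: δ(q3, a) = (q3, a, L) → aXa[q3]aa#aa
Step 24: δ(q3, a) = (q3, a, L) → aX[q3]aaa#aa
Step 25: δ(q3, a) = (q3, a, L) → a[q3]Xaaa#aa

The machine has not reached a halting state after 25 steps.
The machine did not halt within the 25-step bound.

Answer: No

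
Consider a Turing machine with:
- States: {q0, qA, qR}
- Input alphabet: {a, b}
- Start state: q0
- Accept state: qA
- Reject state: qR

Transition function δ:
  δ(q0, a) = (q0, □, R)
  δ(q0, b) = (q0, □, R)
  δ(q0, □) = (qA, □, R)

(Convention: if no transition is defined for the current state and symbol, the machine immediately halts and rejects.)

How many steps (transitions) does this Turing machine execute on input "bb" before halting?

Execution trace:
Initial: [q0]bb
Step 1: δ(q0, b) = (q0, □, R) → □[q0]b
Step 2: δ(q0, b) = (q0, □, R) → □□[q0]□
Step 3: δ(q0, □) = (qA, □, R) → □□□[qA]□

The machine reaches the accept state qA and halts.

The machine executed 3 steps before halting.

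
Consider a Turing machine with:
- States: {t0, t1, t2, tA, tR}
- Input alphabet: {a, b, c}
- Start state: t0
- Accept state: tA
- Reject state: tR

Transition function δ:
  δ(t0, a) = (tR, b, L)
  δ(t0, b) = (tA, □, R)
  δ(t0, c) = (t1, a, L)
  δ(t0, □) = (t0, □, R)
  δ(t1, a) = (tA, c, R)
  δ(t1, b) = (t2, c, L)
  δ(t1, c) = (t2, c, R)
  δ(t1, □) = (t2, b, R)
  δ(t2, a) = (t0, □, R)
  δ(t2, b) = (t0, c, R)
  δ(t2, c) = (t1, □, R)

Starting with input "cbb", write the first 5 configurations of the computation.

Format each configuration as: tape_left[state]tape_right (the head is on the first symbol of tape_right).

Transitions applied:
Step 1: δ(t0, c) = (t1, a, L)
Step 2: δ(t1, □) = (t2, b, R)
Step 3: δ(t2, a) = (t0, □, R)
Step 4: δ(t0, b) = (tA, □, R)

The first 5 configurations are:
[t0]cbb ⊢ [t1]□abb ⊢ b[t2]abb ⊢ b□[t0]bb ⊢ b□□[tA]b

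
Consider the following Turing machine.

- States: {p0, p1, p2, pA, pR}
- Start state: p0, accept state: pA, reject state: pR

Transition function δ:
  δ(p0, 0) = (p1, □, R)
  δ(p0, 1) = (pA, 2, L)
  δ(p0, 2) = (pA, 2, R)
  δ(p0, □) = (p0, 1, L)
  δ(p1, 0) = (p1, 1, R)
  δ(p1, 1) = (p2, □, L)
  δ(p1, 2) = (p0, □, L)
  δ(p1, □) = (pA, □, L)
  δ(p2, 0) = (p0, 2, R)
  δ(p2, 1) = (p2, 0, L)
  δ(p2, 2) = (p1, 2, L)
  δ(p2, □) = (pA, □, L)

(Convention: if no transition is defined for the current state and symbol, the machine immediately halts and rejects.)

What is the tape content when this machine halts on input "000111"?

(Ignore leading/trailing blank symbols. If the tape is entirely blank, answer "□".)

Execution trace:
Initial: [p0]000111
Step 1: δ(p0, 0) = (p1, □, R) → □[p1]00111
Step 2: δ(p1, 0) = (p1, 1, R) → □1[p1]0111
Step 3: δ(p1, 0) = (p1, 1, R) → □11[p1]111
Step 4: δ(p1, 1) = (p2, □, L) → □1[p2]1□11
Step 5: δ(p2, 1) = (p2, 0, L) → □[p2]10□11
Step 6: δ(p2, 1) = (p2, 0, L) → [p2]□00□11
Step 7: δ(p2, □) = (pA, □, L) → [pA]□□00□11

The machine reaches the accept state pA and halts.

Final tape (ignoring leading/trailing blanks): 00□11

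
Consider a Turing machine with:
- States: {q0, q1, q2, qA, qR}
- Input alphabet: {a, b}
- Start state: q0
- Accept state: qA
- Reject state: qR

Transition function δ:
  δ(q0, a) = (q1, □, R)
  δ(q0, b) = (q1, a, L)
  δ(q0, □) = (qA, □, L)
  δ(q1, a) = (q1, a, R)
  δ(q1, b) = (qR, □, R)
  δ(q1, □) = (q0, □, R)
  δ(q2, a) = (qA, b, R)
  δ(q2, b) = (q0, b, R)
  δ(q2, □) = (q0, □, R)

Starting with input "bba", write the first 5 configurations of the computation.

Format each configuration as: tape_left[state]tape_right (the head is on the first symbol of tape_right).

Transitions applied:
Step 1: δ(q0, b) = (q1, a, L)
Step 2: δ(q1, □) = (q0, □, R)
Step 3: δ(q0, a) = (q1, □, R)
Step 4: δ(q1, b) = (qR, □, R)

The first 5 configurations are:
[q0]bba ⊢ [q1]□aba ⊢ □[q0]aba ⊢ □□[q1]ba ⊢ □□□[qR]a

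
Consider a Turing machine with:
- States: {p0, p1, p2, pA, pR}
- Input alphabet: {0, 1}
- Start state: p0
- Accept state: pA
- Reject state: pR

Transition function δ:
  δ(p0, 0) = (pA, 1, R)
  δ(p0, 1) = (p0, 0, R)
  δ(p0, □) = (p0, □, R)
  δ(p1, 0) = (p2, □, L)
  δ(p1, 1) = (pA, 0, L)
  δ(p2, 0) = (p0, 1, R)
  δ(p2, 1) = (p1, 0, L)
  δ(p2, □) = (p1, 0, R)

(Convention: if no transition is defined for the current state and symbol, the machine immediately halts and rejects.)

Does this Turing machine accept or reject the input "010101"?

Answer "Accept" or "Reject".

Execution trace:
Initial: [p0]010101
Step 1: δ(p0, 0) = (pA, 1, R) → 1[pA]10101

The machine reaches the accept state pA and halts.

Answer: Accept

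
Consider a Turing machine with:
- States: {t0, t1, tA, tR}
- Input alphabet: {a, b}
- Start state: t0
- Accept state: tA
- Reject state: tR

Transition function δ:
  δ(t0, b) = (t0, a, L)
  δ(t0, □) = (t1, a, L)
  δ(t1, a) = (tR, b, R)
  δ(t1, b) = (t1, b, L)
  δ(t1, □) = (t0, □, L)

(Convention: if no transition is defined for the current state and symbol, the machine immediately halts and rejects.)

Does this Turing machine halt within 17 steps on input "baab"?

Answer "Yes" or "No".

Execution trace:
Initial: [t0]baab
Step 1: δ(t0, b) = (t0, a, L) → [t0]□aaab
Step 2: δ(t0, □) = (t1, a, L) → [t1]□aaaab
Step 3: δ(t1, □) = (t0, □, L) → [t0]□□aaaab
Step 4: δ(t0, □) = (t1, a, L) → [t1]□a□aaaab
Step 5: δ(t1, □) = (t0, □, L) → [t0]□□a□aaaab
Step 6: δ(t0, □) = (t1, a, L) → [t1]□a□a□aaaab
Step 7: δ(t1, □) = (t0, □, L) → [t0]□□a□a□aaaab
Step 8: δ(t0, □) = (t1, a, L) → [t1]□a□a□a□aaaab
Step 9: δ(t1, □) = (t0, □, L) → [t0]□□a□a□a□aaaab
Step 10: δ(t0, □) = (t1, a, L) → [t1]□a□a□a□a□aaaab
Step 11: δ(t1, □) = (t0, □, L) → [t0]□□a□a□a□a□aaaab
Step 12: δ(t0, □) = (t1, a, L) → [t1]□a□a□a□a□a□aaaab
Step 13: δ(t1, □) = (t0, □, L) → [t0]□□a□a□a□a□a□aaaab
Step 14: δ(t0, □) = (t1, a, L) → [t1]□a□a□a□a□a□a□aaaab
Step 15: δ(t1, □) = (t0, □, L) → [t0]□□a□a□a□a□a□a□aaaab
Step 16: δ(t0, □) = (t1, a, L) → [t1]□a□a□a□a□a□a□a□aaaab
Step 17: δ(t1, □) = (t0, □, L) → [t0]□□a□a□a□a□a□a□a□aaaab

The machine has not reached a halting state after 17 steps.
The machine did not halt within the 17-step bound.

Answer: No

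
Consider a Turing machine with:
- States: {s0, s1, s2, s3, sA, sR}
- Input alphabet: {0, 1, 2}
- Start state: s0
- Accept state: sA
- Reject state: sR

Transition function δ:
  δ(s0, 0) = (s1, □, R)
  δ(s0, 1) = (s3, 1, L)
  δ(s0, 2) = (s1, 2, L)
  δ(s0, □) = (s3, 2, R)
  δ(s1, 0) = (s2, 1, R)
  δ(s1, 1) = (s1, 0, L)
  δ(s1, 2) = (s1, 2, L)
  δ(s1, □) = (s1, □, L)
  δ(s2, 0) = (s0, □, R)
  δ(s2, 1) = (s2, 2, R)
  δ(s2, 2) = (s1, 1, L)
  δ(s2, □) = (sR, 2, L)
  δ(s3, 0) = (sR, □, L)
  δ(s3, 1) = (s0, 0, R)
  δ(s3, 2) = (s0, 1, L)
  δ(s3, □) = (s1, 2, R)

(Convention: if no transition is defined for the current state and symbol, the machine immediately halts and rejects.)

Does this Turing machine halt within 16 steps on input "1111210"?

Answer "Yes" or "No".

Execution trace:
Initial: [s0]1111210
Step 1: δ(s0, 1) = (s3, 1, L) → [s3]□1111210
Step 2: δ(s3, □) = (s1, 2, R) → 2[s1]1111210
Step 3: δ(s1, 1) = (s1, 0, L) → [s1]20111210
Step 4: δ(s1, 2) = (s1, 2, L) → [s1]□20111210
Step 5: δ(s1, □) = (s1, □, L) → [s1]□□20111210
Step 6: δ(s1, □) = (s1, □, L) → [s1]□□□20111210
Step 7: δ(s1, □) = (s1, □, L) → [s1]□□□□20111210
Step 8: δ(s1, □) = (s1, □, L) → [s1]□□□□□20111210
Step 9: δ(s1, □) = (s1, □, L) → [s1]□□□□□□20111210
Step 10: δ(s1, □) = (s1, □, L) → [s1]□□□□□□□20111210
Step 11: δ(s1, □) = (s1, □, L) → [s1]□□□□□□□□20111210
Step 12: δ(s1, □) = (s1, □, L) → [s1]□□□□□□□□□20111210
Step 13: δ(s1, □) = (s1, □, L) → [s1]□□□□□□□□□□20111210
Step 14: δ(s1, □) = (s1, □, L) → [s1]□□□□□□□□□□□20111210
Step 15: δ(s1, □) = (s1, □, L) → [s1]□□□□□□□□□□□□20111210
Step 16: δ(s1, □) = (s1, □, L) → [s1]□□□□□□□□□□□□□20111210

The machine has not reached a halting state after 16 steps.
The machine did not halt within the 16-step bound.

Answer: No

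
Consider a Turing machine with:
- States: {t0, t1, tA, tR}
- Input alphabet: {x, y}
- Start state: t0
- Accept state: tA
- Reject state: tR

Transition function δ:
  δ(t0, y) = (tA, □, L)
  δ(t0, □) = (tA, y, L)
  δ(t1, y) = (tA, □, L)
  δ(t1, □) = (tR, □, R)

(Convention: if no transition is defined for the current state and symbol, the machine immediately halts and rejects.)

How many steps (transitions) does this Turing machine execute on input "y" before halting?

Execution trace:
Initial: [t0]y
Step 1: δ(t0, y) = (tA, □, L) → [tA]□□

The machine reaches the accept state tA and halts.

The machine executed 1 step before halting.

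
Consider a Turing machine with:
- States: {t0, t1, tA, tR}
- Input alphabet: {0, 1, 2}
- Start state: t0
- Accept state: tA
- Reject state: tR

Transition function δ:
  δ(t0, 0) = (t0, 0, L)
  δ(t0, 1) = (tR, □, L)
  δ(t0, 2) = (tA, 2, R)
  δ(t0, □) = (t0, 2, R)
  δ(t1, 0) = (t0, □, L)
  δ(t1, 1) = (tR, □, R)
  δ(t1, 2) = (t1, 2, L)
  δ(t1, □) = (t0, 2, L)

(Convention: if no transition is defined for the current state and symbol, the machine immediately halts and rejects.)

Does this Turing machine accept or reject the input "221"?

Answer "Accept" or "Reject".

Execution trace:
Initial: [t0]221
Step 1: δ(t0, 2) = (tA, 2, R) → 2[tA]21

The machine reaches the accept state tA and halts.

Answer: Accept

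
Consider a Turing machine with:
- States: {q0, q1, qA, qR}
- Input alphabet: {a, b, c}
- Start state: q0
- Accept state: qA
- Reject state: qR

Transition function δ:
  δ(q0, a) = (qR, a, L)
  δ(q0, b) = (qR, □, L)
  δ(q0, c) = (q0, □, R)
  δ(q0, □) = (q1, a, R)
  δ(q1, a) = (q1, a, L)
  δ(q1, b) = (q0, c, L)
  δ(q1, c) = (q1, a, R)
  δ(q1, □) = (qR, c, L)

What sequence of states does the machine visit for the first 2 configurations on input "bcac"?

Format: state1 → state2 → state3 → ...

Execution trace:
Initial: [q0]bcac
Step 1: δ(q0, b) = (qR, □, L) → [qR]□□cac

The machine reaches the reject state qR and halts.

State sequence: q0 → qR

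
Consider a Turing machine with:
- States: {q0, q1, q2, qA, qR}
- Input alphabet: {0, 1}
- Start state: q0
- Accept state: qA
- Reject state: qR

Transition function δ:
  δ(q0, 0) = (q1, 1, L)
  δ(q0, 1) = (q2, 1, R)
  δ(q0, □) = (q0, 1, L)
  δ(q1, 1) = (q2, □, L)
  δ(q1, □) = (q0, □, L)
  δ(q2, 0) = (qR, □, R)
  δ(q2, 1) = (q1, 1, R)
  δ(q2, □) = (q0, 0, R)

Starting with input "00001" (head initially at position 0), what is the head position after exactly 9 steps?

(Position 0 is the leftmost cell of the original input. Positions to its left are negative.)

Execution trace (head position shown):
Step 0: [q0]00001  (head at position 0)
Step 1: move left → [q1]□10001  (head at position -1)
Step 2: move left → [q0]□□10001  (head at position -2)
Step 3: move left → [q0]□1□10001  (head at position -3)
Step 4: move left → [q0]□11□10001  (head at position -4)
Step 5: move left → [q0]□111□10001  (head at position -5)
Step 6: move left → [q0]□1111□10001  (head at position -6)
Step 7: move left → [q0]□11111□10001  (head at position -7)
Step 8: move left → [q0]□111111□10001  (head at position -8)
Step 9: move left → [q0]□1111111□10001  (head at position -9)

After 9 steps, the head is at position -9.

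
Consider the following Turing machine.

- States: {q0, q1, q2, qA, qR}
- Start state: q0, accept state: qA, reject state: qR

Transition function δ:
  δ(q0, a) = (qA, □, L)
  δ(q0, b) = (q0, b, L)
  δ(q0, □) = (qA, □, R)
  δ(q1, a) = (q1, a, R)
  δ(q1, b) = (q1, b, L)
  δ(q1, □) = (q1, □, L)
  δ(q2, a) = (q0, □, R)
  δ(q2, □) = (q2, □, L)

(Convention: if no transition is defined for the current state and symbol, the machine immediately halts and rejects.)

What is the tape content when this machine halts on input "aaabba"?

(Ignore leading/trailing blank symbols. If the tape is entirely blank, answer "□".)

Execution trace:
Initial: [q0]aaabba
Step 1: δ(q0, a) = (qA, □, L) → [qA]□□aabba

The machine reaches the accept state qA and halts.

Final tape (ignoring leading/trailing blanks): aabba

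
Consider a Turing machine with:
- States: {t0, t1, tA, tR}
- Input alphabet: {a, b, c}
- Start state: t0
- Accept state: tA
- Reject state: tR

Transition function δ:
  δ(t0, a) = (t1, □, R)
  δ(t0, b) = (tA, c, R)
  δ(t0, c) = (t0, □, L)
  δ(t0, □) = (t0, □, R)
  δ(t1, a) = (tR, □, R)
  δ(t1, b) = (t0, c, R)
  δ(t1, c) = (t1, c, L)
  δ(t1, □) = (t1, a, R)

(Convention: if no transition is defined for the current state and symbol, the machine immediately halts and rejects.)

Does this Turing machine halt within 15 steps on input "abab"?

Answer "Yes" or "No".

Execution trace:
Initial: [t0]abab
Step 1: δ(t0, a) = (t1, □, R) → □[t1]bab
Step 2: δ(t1, b) = (t0, c, R) → □c[t0]ab
Step 3: δ(t0, a) = (t1, □, R) → □c□[t1]b
Step 4: δ(t1, b) = (t0, c, R) → □c□c[t0]□
Step 5: δ(t0, □) = (t0, □, R) → □c□c□[t0]□
Step 6: δ(t0, □) = (t0, □, R) → □c□c□□[t0]□
Step 7: δ(t0, □) = (t0, □, R) → □c□c□□□[t0]□
Step 8: δ(t0, □) = (t0, □, R) → □c□c□□□□[t0]□
Step 9: δ(t0, □) = (t0, □, R) → □c□c□□□□□[t0]□
Step 10: δ(t0, □) = (t0, □, R) → □c□c□□□□□□[t0]□
Step 11: δ(t0, □) = (t0, □, R) → □c□c□□□□□□□[t0]□
Step 12: δ(t0, □) = (t0, □, R) → □c□c□□□□□□□□[t0]□
Step 13: δ(t0, □) = (t0, □, R) → □c□c□□□□□□□□□[t0]□
Step 14: δ(t0, □) = (t0, □, R) → □c□c□□□□□□□□□□[t0]□
Step 15: δ(t0, □) = (t0, □, R) → □c□c□□□□□□□□□□□[t0]□

The machine has not reached a halting state after 15 steps.
The machine did not halt within the 15-step bound.

Answer: No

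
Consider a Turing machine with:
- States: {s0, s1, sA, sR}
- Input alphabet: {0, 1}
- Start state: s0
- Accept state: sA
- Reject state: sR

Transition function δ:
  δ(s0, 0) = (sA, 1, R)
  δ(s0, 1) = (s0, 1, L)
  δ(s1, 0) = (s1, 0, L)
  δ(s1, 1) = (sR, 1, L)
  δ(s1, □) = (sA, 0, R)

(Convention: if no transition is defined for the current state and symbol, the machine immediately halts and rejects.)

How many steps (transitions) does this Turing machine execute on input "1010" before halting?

Execution trace:
Initial: [s0]1010
Step 1: δ(s0, 1) = (s0, 1, L) → [s0]□1010

No transition is defined for δ(s0, □). By convention the machine halts and rejects.

The machine executed 1 step before halting.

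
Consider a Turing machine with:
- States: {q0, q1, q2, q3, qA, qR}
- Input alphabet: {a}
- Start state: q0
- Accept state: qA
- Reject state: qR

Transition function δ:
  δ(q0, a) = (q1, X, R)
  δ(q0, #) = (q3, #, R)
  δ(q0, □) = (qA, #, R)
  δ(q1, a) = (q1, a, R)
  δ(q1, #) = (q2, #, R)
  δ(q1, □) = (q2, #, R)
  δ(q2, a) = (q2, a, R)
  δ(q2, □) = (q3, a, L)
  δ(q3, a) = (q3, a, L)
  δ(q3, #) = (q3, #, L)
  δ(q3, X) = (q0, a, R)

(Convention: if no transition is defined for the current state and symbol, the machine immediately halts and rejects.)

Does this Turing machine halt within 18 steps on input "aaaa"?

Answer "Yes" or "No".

Execution trace:
Initial: [q0]aaaa
Step 1: δ(q0, a) = (q1, X, R) → X[q1]aaa
Step 2: δ(q1, a) = (q1, a, R) → Xa[q1]aa
Step 3: δ(q1, a) = (q1, a, R) → Xaa[q1]a
Step 4: δ(q1, a) = (q1, a, R) → Xaaa[q1]□
Step 5: δ(q1, □) = (q2, #, R) → Xaaa#[q2]□
Step 6: δ(q2, □) = (q3, a, L) → Xaaa[q3]#a
Step 7: δ(q3, #) = (q3, #, L) → Xaa[q3]a#a
Step 8: δ(q3, a) = (q3, a, L) → Xa[q3]aa#a
Step 9: δ(q3, a) = (q3, a, L) → X[q3]aaa#a
Step 10: δ(q3, a) = (q3, a, L) → [q3]Xaaa#a
Step 11: δ(q3, X) = (q0, a, R) → a[q0]aaa#a
Step 12: δ(q0, a) = (q1, X, R) → aX[q1]aa#a
Step 13: δ(q1, a) = (q1, a, R) → aXa[q1]a#a
Step 14: δ(q1, a) = (q1, a, R) → aXaa[q1]#a
Step 15: δ(q1, #) = (q2, #, R) → aXaa#[q2]a
Step 16: δ(q2, a) = (q2, a, R) → aXaa#a[q2]□
Step 17: δ(q2, □) = (q3, a, L) → aXaa#[q3]aa
Step 18: δ(q3, a) = (q3, a, L) → aXaa[q3]#aa

The machine has not reached a halting state after 18 steps.
The machine did not halt within the 18-step bound.

Answer: No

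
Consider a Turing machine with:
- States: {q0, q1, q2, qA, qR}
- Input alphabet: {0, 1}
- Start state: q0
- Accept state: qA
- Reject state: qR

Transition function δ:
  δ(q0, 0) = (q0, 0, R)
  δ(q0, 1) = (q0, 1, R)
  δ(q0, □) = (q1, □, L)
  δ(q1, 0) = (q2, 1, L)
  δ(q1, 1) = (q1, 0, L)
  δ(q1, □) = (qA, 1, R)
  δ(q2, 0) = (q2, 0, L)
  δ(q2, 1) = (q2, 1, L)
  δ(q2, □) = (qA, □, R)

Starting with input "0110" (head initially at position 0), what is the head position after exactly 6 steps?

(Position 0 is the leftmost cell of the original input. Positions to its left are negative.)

Execution trace (head position shown):
Step 0: [q0]0110  (head at position 0)
Step 1: move right → 0[q0]110  (head at position 1)
Step 2: move right → 01[q0]10  (head at position 2)
Step 3: move right → 011[q0]0  (head at position 3)
Step 4: move right → 0110[q0]□  (head at position 4)
Step 5: move left → 011[q1]0□  (head at position 3)
Step 6: move left → 01[q2]11□  (head at position 2)

After 6 steps, the head is at position 2.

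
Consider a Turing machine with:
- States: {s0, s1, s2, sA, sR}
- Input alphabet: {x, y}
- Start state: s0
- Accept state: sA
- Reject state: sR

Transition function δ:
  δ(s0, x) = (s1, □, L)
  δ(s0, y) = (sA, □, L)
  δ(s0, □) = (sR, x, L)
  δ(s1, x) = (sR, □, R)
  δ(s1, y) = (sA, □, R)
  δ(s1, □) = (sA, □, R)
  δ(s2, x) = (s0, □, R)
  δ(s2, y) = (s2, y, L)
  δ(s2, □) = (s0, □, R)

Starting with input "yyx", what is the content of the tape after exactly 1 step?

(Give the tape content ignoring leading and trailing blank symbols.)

Execution trace:
Initial: [s0]yyx
Step 1: δ(s0, y) = (sA, □, L) → [sA]□□yx

The machine reaches the accept state sA and halts.

After 1 step, the tape (ignoring leading/trailing blanks) is: yx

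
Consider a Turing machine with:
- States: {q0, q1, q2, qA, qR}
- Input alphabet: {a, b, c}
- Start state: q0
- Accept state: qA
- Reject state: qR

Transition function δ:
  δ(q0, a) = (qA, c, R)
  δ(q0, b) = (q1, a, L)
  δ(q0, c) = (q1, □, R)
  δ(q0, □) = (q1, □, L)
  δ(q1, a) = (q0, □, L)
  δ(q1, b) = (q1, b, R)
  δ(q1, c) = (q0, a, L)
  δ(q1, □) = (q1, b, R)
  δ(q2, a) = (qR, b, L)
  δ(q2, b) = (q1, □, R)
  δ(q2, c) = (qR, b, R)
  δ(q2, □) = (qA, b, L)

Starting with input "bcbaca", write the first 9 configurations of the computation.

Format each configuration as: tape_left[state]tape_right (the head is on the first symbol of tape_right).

Transitions applied:
Step 1: δ(q0, b) = (q1, a, L)
Step 2: δ(q1, □) = (q1, b, R)
Step 3: δ(q1, a) = (q0, □, L)
Step 4: δ(q0, b) = (q1, a, L)
Step 5: δ(q1, □) = (q1, b, R)
Step 6: δ(q1, a) = (q0, □, L)
Step 7: δ(q0, b) = (q1, a, L)
Step 8: δ(q1, □) = (q1, b, R)

The first 9 configurations are:
[q0]bcbaca ⊢ [q1]□acbaca ⊢ b[q1]acbaca ⊢ [q0]b□cbaca ⊢ [q1]□a□cbaca ⊢ b[q1]a□cbaca ⊢ [q0]b□□cbaca ⊢ [q1]□a□□cbaca ⊢ b[q1]a□□cbaca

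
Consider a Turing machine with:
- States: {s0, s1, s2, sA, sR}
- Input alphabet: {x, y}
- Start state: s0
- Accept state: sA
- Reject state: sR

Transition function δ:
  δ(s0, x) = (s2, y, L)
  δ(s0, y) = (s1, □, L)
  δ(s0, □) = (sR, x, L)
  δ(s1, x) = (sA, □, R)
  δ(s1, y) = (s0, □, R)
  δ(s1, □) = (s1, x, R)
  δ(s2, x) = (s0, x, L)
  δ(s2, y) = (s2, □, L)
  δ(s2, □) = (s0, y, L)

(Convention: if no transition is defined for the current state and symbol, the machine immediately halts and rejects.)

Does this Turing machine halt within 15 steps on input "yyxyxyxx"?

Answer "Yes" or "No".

Execution trace:
Initial: [s0]yyxyxyxx
Step 1: δ(s0, y) = (s1, □, L) → [s1]□□yxyxyxx
Step 2: δ(s1, □) = (s1, x, R) → x[s1]□yxyxyxx
Step 3: δ(s1, □) = (s1, x, R) → xx[s1]yxyxyxx
Step 4: δ(s1, y) = (s0, □, R) → xx□[s0]xyxyxx
Step 5: δ(s0, x) = (s2, y, L) → xx[s2]□yyxyxx
Step 6: δ(s2, □) = (s0, y, L) → x[s0]xyyyxyxx
Step 7: δ(s0, x) = (s2, y, L) → [s2]xyyyyxyxx
Step 8: δ(s2, x) = (s0, x, L) → [s0]□xyyyyxyxx
Step 9: δ(s0, □) = (sR, x, L) → [sR]□xxyyyyxyxx

The machine reaches the reject state sR and halts.
The machine halted after 9 steps (within the 15-step bound).

Answer: Yes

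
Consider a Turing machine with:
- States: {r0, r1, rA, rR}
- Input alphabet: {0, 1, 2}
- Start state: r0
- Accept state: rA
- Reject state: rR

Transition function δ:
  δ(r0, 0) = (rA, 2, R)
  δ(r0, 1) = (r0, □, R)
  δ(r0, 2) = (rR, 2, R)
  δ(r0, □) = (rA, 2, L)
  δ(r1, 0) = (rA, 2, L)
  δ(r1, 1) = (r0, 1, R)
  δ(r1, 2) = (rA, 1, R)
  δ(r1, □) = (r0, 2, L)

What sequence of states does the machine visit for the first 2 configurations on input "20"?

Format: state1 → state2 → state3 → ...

Execution trace:
Initial: [r0]20
Step 1: δ(r0, 2) = (rR, 2, R) → 2[rR]0

The machine reaches the reject state rR and halts.

State sequence: r0 → rR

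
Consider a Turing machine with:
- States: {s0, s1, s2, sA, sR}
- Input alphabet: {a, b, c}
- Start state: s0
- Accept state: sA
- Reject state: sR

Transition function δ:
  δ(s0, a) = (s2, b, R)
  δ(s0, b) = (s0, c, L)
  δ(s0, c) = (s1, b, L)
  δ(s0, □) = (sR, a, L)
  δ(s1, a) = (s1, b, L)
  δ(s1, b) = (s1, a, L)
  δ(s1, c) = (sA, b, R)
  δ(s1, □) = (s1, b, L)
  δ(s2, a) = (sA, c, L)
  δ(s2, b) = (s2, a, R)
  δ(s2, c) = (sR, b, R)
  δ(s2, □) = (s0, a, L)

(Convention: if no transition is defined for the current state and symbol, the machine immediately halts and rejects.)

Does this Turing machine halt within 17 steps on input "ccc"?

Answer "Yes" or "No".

Execution trace:
Initial: [s0]ccc
Step 1: δ(s0, c) = (s1, b, L) → [s1]□bcc
Step 2: δ(s1, □) = (s1, b, L) → [s1]□bbcc
Step 3: δ(s1, □) = (s1, b, L) → [s1]□bbbcc
Step 4: δ(s1, □) = (s1, b, L) → [s1]□bbbbcc
Step 5: δ(s1, □) = (s1, b, L) → [s1]□bbbbbcc
Step 6: δ(s1, □) = (s1, b, L) → [s1]□bbbbbbcc
Step 7: δ(s1, □) = (s1, b, L) → [s1]□bbbbbbbcc
Step 8: δ(s1, □) = (s1, b, L) → [s1]□bbbbbbbbcc
Step 9: δ(s1, □) = (s1, b, L) → [s1]□bbbbbbbbbcc
Step 10: δ(s1, □) = (s1, b, L) → [s1]□bbbbbbbbbbcc
Step 11: δ(s1, □) = (s1, b, L) → [s1]□bbbbbbbbbbbcc
Step 12: δ(s1, □) = (s1, b, L) → [s1]□bbbbbbbbbbbbcc
Step 13: δ(s1, □) = (s1, b, L) → [s1]□bbbbbbbbbbbbbcc
Step 14: δ(s1, □) = (s1, b, L) → [s1]□bbbbbbbbbbbbbbcc
Step 15: δ(s1, □) = (s1, b, L) → [s1]□bbbbbbbbbbbbbbbcc
Step 16: δ(s1, □) = (s1, b, L) → [s1]□bbbbbbbbbbbbbbbbcc
Step 17: δ(s1, □) = (s1, b, L) → [s1]□bbbbbbbbbbbbbbbbbcc

The machine has not reached a halting state after 17 steps.
The machine did not halt within the 17-step bound.

Answer: No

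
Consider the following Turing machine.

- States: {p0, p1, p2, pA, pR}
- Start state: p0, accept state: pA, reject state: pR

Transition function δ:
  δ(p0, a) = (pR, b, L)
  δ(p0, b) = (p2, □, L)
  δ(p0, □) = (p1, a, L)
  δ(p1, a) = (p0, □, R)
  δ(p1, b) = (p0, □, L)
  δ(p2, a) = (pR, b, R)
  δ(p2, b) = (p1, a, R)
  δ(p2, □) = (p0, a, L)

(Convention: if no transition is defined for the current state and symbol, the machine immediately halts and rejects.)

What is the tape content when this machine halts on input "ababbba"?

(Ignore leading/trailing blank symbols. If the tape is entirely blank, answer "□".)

Execution trace:
Initial: [p0]ababbba
Step 1: δ(p0, a) = (pR, b, L) → [pR]□bbabbba

The machine reaches the reject state pR and halts.

Final tape (ignoring leading/trailing blanks): bbabbba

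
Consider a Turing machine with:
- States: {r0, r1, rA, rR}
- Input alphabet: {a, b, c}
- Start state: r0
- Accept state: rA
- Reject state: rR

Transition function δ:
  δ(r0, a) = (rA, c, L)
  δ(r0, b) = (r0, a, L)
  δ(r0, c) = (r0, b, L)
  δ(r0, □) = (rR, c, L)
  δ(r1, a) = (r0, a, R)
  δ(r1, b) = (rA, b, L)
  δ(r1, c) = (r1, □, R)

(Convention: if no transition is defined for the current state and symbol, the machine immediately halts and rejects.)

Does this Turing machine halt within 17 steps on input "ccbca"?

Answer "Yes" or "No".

Execution trace:
Initial: [r0]ccbca
Step 1: δ(r0, c) = (r0, b, L) → [r0]□bcbca
Step 2: δ(r0, □) = (rR, c, L) → [rR]□cbcbca

The machine reaches the reject state rR and halts.
The machine halted after 2 steps (within the 17-step bound).

Answer: Yes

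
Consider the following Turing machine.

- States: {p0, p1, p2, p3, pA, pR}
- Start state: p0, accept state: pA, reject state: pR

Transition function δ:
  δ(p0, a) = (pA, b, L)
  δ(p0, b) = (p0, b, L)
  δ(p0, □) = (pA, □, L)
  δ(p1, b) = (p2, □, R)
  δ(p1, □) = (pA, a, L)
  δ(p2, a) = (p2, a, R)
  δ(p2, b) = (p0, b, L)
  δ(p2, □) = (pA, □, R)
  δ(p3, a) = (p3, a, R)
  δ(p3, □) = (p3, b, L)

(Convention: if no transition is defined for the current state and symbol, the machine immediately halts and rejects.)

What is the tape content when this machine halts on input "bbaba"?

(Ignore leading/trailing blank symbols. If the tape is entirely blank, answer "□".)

Execution trace:
Initial: [p0]bbaba
Step 1: δ(p0, b) = (p0, b, L) → [p0]□bbaba
Step 2: δ(p0, □) = (pA, □, L) → [pA]□□bbaba

The machine reaches the accept state pA and halts.

Final tape (ignoring leading/trailing blanks): bbaba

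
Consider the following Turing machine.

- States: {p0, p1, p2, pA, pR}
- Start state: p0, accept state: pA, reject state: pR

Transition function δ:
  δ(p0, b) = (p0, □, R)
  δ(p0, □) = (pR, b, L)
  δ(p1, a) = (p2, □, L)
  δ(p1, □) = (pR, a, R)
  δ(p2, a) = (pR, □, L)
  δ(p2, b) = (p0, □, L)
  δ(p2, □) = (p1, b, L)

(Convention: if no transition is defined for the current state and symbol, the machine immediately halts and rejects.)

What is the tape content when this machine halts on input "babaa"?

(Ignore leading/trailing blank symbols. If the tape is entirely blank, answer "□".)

Execution trace:
Initial: [p0]babaa
Step 1: δ(p0, b) = (p0, □, R) → □[p0]abaa

No transition is defined for δ(p0, a). By convention the machine halts and rejects.

Final tape (ignoring leading/trailing blanks): abaa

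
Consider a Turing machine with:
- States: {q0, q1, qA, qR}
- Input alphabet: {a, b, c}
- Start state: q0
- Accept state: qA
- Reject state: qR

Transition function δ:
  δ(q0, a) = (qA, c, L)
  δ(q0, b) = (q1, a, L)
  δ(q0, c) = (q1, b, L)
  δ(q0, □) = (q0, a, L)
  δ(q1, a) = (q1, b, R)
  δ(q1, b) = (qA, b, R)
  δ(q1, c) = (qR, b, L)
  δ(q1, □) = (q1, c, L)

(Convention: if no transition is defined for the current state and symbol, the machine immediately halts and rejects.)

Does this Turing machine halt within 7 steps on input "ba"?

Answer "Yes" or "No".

Execution trace:
Initial: [q0]ba
Step 1: δ(q0, b) = (q1, a, L) → [q1]□aa
Step 2: δ(q1, □) = (q1, c, L) → [q1]□caa
Step 3: δ(q1, □) = (q1, c, L) → [q1]□ccaa
Step 4: δ(q1, □) = (q1, c, L) → [q1]□cccaa
Step 5: δ(q1, □) = (q1, c, L) → [q1]□ccccaa
Step 6: δ(q1, □) = (q1, c, L) → [q1]□cccccaa
Step 7: δ(q1, □) = (q1, c, L) → [q1]□ccccccaa

The machine has not reached a halting state after 7 steps.
The machine did not halt within the 7-step bound.

Answer: No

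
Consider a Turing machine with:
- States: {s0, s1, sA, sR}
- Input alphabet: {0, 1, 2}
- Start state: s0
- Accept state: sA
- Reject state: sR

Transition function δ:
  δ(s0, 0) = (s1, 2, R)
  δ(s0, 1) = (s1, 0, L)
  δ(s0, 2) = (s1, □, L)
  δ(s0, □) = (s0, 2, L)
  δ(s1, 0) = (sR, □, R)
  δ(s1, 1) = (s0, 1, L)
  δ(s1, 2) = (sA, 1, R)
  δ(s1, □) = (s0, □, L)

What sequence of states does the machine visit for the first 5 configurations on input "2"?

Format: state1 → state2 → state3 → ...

Execution trace:
Initial: [s0]2
Step 1: δ(s0, 2) = (s1, □, L) → [s1]□□
Step 2: δ(s1, □) = (s0, □, L) → [s0]□□□
Step 3: δ(s0, □) = (s0, 2, L) → [s0]□2□□
Step 4: δ(s0, □) = (s0, 2, L) → [s0]□22□□

State sequence: s0 → s1 → s0 → s0 → s0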